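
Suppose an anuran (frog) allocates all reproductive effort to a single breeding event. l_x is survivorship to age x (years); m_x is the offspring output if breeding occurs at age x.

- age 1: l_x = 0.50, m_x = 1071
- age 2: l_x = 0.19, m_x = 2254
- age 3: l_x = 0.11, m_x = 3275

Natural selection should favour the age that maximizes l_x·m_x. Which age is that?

1

Expected offspring if breeding at age x = l_x × m_x:
  age 1: 0.50 × 1071 = 535.500
  age 2: 0.19 × 2254 = 428.260
  age 3: 0.11 × 3275 = 360.250
Maximum at age 1 (535.500).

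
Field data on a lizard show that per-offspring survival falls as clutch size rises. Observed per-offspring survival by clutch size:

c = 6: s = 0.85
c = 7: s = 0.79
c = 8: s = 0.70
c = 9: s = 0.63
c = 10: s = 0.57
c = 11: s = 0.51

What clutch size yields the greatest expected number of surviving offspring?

Expected surviving offspring = c × s(c):
  c=6: 6 × 0.85 = 5.100
  c=7: 7 × 0.79 = 5.530
  c=8: 8 × 0.70 = 5.600
  c=9: 9 × 0.63 = 5.670
  c=10: 10 × 0.57 = 5.700
  c=11: 11 × 0.51 = 5.610
Maximum at c = 10 (5.700 surviving offspring).

10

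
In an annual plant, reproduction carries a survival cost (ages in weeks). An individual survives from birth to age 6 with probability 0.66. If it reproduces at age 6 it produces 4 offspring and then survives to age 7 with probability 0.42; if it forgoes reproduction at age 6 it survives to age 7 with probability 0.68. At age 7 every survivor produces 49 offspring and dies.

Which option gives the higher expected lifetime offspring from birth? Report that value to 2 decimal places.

breed at age 6: R₀ = 0.66 × (4 + 0.42 × 49) = 0.66 × 24.5800 = 16.2228
delay to age 7: R₀ = 0.66 × (0.68 × 49) = 0.66 × 33.3200 = 21.9912
Higher: delay to age 7 (21.9912).

21.99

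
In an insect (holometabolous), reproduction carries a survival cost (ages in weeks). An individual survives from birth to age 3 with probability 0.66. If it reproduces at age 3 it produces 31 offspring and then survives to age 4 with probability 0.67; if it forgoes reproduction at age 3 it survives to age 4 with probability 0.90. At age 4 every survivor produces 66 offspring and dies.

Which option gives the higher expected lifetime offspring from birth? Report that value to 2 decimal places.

49.65

breed at age 3: R₀ = 0.66 × (31 + 0.67 × 66) = 0.66 × 75.2200 = 49.6452
delay to age 4: R₀ = 0.66 × (0.90 × 66) = 0.66 × 59.4000 = 39.2040
Higher: breed at age 3 (49.6452).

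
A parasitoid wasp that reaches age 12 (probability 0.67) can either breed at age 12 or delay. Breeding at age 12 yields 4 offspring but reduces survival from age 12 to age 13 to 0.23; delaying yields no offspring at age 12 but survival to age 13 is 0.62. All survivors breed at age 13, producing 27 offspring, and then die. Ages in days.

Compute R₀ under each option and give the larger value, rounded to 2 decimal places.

11.22

breed at age 12: R₀ = 0.67 × (4 + 0.23 × 27) = 0.67 × 10.2100 = 6.8407
delay to age 13: R₀ = 0.67 × (0.62 × 27) = 0.67 × 16.7400 = 11.2158
Higher: delay to age 13 (11.2158).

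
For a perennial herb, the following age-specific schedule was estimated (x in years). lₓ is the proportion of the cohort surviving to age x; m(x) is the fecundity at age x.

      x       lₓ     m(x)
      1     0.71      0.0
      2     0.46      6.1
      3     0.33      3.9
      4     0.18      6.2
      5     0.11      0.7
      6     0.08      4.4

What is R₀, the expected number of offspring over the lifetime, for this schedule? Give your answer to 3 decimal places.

5.638

R₀ = Σ lₓ m(x):
  age 1: 0.71 × 0.0 = 0.0000
  age 2: 0.46 × 6.1 = 2.8060
  age 3: 0.33 × 3.9 = 1.2870
  age 4: 0.18 × 6.2 = 1.1160
  age 5: 0.11 × 0.7 = 0.0770
  age 6: 0.08 × 4.4 = 0.3520
R₀ = 0.0000 + 2.8060 + 1.2870 + 1.1160 + 0.0770 + 0.3520 = 5.6380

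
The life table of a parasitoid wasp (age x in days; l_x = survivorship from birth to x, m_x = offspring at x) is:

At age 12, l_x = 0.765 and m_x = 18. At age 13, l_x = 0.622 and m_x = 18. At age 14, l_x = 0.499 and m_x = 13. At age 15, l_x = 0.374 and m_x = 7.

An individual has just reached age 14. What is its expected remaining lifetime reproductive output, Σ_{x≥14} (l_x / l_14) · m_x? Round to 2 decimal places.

l_14 = 0.499. Conditional survival from age 14 to x is l_x / l_14.
  x=14: (0.499/0.499) × 13 = 13.0000
  x=15: (0.374/0.499) × 7 = 5.2465
Sum = 13.0000 + 5.2465 = 18.2465

18.25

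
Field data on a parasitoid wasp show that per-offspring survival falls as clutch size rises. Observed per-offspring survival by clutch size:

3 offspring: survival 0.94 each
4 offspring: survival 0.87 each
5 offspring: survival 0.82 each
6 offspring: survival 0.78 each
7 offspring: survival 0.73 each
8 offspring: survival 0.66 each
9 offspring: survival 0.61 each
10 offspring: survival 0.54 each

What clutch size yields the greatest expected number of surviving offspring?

9

Expected surviving offspring = c × s(c):
  c=3: 3 × 0.94 = 2.820
  c=4: 4 × 0.87 = 3.480
  c=5: 5 × 0.82 = 4.100
  c=6: 6 × 0.78 = 4.680
  c=7: 7 × 0.73 = 5.110
  c=8: 8 × 0.66 = 5.280
  c=9: 9 × 0.61 = 5.490
  c=10: 10 × 0.54 = 5.400
Maximum at c = 9 (5.490 surviving offspring).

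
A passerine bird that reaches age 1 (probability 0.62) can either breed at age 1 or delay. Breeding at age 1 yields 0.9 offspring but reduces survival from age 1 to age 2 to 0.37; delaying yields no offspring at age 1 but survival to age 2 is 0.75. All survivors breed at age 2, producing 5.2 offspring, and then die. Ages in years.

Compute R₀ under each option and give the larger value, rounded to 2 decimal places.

breed at age 1: R₀ = 0.62 × (0.9 + 0.37 × 5.2) = 0.62 × 2.8240 = 1.7509
delay to age 2: R₀ = 0.62 × (0.75 × 5.2) = 0.62 × 3.9000 = 2.4180
Higher: delay to age 2 (2.4180).

2.42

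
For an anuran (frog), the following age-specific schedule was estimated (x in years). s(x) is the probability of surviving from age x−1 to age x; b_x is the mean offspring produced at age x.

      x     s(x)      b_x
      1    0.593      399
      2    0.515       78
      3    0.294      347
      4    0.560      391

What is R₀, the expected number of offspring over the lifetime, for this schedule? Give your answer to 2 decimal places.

Survivorship from birth: l_x = s_1·s_2·…·s_x.
  l_1 = 0.59300
  l_2 = 0.30539
  l_3 = 0.08979
  l_4 = 0.05028
R₀ = Σ l_x b_x:
  age 1: 0.59300 × 399 = 236.6070
  age 2: 0.30539 × 78 = 23.8204
  age 3: 0.08979 × 347 = 31.1571
  age 4: 0.05028 × 391 = 19.6595
R₀ = 236.6070 + 23.8204 + 31.1571 + 19.6595 = 311.2440

311.24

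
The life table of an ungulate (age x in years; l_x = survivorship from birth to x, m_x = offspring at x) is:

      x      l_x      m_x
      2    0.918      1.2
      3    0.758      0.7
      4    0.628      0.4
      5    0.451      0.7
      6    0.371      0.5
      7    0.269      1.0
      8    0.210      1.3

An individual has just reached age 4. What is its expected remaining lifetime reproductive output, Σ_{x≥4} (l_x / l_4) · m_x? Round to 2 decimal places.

l_4 = 0.628. Conditional survival from age 4 to x is l_x / l_4.
  x=4: (0.628/0.628) × 0.4 = 0.4000
  x=5: (0.451/0.628) × 0.7 = 0.5027
  x=6: (0.371/0.628) × 0.5 = 0.2954
  x=7: (0.269/0.628) × 1.0 = 0.4283
  x=8: (0.210/0.628) × 1.3 = 0.4347
Sum = 0.4000 + 0.5027 + 0.2954 + 0.4283 + 0.4347 = 2.0611

2.06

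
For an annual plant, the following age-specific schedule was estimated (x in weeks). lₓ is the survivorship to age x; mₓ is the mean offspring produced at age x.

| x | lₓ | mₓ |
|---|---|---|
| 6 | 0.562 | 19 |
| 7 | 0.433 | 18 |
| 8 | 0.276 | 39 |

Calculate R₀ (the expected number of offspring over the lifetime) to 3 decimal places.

R₀ = Σ lₓ mₓ:
  age 6: 0.562 × 19 = 10.6780
  age 7: 0.433 × 18 = 7.7940
  age 8: 0.276 × 39 = 10.7640
R₀ = 10.6780 + 7.7940 + 10.7640 = 29.2360

29.236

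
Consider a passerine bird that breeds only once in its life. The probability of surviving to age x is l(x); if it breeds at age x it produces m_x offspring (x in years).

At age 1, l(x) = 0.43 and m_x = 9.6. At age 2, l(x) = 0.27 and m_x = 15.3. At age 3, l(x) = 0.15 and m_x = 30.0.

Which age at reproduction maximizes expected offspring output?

3

Expected offspring if breeding at age x = l(x) × m_x:
  age 1: 0.43 × 9.6 = 4.128
  age 2: 0.27 × 15.3 = 4.131
  age 3: 0.15 × 30.0 = 4.500
Maximum at age 3 (4.500).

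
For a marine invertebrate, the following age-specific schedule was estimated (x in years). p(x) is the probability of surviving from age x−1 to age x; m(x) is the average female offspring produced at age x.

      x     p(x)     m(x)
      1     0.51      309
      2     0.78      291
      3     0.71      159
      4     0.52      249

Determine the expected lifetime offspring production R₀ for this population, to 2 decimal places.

354.83

Survivorship from birth: l_x = p_1·p_2·…·p_x.
  l_1 = 0.51000
  l_2 = 0.39780
  l_3 = 0.28244
  l_4 = 0.14687
R₀ = Σ l_x m(x):
  age 1: 0.51000 × 309 = 157.5900
  age 2: 0.39780 × 291 = 115.7598
  age 3: 0.28244 × 159 = 44.9080
  age 4: 0.14687 × 249 = 36.5706
R₀ = 157.5900 + 115.7598 + 44.9080 + 36.5706 = 354.8284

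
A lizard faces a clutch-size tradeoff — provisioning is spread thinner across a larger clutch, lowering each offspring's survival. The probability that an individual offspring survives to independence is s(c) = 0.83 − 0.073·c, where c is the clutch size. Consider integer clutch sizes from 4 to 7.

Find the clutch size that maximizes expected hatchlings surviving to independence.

6

Expected hatchlings surviving to independence = c × s(c):
  c=4: 4 × 0.538 = 2.152
  c=5: 5 × 0.465 = 2.325
  c=6: 6 × 0.392 = 2.352
  c=7: 7 × 0.319 = 2.233
Maximum at c = 6 (2.352 hatchlings surviving to independence).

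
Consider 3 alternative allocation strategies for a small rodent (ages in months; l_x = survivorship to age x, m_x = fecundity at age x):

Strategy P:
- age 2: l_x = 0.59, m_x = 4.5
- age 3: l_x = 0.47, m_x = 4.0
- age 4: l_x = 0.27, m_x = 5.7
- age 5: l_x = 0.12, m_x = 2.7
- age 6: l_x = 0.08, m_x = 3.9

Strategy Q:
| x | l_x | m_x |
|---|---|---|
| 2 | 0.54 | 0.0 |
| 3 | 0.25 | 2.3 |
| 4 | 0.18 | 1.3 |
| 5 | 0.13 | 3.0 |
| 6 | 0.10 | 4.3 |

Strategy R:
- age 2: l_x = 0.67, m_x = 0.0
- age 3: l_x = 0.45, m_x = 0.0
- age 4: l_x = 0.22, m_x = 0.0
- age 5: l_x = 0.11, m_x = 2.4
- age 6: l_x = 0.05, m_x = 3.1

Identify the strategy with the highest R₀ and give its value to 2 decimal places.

Strategy P: R₀ = 0.59×4.5 + 0.47×4.0 + 0.27×5.7 + 0.12×2.7 + 0.08×3.9 = 6.7100
Strategy Q: R₀ = 0.54×0.0 + 0.25×2.3 + 0.18×1.3 + 0.13×3.0 + 0.10×4.3 = 1.6290
Strategy R: R₀ = 0.67×0.0 + 0.45×0.0 + 0.22×0.0 + 0.11×2.4 + 0.05×3.1 = 0.4190
Highest R₀: strategy P with 6.7100.

6.71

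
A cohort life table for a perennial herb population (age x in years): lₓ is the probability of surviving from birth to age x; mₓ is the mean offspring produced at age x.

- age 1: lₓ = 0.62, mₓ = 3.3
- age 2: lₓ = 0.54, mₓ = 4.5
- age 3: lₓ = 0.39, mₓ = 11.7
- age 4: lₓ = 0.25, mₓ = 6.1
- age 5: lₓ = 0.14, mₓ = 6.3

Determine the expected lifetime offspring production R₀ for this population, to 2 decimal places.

R₀ = Σ lₓ mₓ:
  age 1: 0.62 × 3.3 = 2.0460
  age 2: 0.54 × 4.5 = 2.4300
  age 3: 0.39 × 11.7 = 4.5630
  age 4: 0.25 × 6.1 = 1.5250
  age 5: 0.14 × 6.3 = 0.8820
R₀ = 2.0460 + 2.4300 + 4.5630 + 1.5250 + 0.8820 = 11.4460

11.45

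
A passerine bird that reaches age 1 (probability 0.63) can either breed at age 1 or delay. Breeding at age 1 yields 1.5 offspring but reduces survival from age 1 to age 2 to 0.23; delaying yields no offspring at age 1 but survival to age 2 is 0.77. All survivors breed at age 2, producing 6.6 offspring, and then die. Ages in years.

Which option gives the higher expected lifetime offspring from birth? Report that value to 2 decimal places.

3.20

breed at age 1: R₀ = 0.63 × (1.5 + 0.23 × 6.6) = 0.63 × 3.0180 = 1.9013
delay to age 2: R₀ = 0.63 × (0.77 × 6.6) = 0.63 × 5.0820 = 3.2017
Higher: delay to age 2 (3.2017).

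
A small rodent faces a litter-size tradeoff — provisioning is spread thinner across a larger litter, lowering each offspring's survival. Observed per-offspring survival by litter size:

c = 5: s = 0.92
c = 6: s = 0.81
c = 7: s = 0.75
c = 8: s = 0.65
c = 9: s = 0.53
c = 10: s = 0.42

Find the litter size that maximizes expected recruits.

7

Expected recruits = c × s(c):
  c=5: 5 × 0.92 = 4.600
  c=6: 6 × 0.81 = 4.860
  c=7: 7 × 0.75 = 5.250
  c=8: 8 × 0.65 = 5.200
  c=9: 9 × 0.53 = 4.770
  c=10: 10 × 0.42 = 4.200
Maximum at c = 7 (5.250 recruits).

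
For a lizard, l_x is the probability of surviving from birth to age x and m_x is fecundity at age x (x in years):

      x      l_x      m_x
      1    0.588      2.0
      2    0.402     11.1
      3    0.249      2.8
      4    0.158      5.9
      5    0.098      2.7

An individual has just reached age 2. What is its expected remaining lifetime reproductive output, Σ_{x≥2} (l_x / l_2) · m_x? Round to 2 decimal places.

15.81

l_2 = 0.402. Conditional survival from age 2 to x is l_x / l_2.
  x=2: (0.402/0.402) × 11.1 = 11.1000
  x=3: (0.249/0.402) × 2.8 = 1.7343
  x=4: (0.158/0.402) × 5.9 = 2.3189
  x=5: (0.098/0.402) × 2.7 = 0.6582
Sum = 11.1000 + 1.7343 + 2.3189 + 0.6582 = 15.8114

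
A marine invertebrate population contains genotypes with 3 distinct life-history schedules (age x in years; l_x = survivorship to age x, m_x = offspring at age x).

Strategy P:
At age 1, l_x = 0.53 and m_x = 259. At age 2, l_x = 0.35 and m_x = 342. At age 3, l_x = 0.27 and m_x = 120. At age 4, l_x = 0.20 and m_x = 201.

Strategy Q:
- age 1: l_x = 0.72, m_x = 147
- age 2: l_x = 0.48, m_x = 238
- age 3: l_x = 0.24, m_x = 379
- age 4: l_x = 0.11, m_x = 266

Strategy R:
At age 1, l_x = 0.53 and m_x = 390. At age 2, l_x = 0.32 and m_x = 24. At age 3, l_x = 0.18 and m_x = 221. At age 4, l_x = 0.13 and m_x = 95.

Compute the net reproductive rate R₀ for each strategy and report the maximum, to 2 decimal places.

Strategy P: R₀ = 0.53×259 + 0.35×342 + 0.27×120 + 0.20×201 = 329.5700
Strategy Q: R₀ = 0.72×147 + 0.48×238 + 0.24×379 + 0.11×266 = 340.3000
Strategy R: R₀ = 0.53×390 + 0.32×24 + 0.18×221 + 0.13×95 = 266.5100
Highest R₀: strategy Q with 340.3000.

340.30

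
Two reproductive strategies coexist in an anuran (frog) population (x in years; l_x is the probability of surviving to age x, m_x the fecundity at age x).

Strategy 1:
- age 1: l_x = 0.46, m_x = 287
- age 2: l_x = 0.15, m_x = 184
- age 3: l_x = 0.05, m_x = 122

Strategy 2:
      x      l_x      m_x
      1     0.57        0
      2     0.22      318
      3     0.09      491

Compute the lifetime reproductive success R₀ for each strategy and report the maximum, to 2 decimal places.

Strategy 1: R₀ = 0.46×287 + 0.15×184 + 0.05×122 = 165.7200
Strategy 2: R₀ = 0.57×0 + 0.22×318 + 0.09×491 = 114.1500
Highest R₀: strategy 1 with 165.7200.

165.72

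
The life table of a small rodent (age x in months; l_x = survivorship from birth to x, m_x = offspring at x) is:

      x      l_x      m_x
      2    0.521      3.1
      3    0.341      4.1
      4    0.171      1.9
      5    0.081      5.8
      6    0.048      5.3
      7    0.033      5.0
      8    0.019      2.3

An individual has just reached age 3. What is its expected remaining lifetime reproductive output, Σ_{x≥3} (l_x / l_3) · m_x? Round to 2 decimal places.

7.79

l_3 = 0.341. Conditional survival from age 3 to x is l_x / l_3.
  x=3: (0.341/0.341) × 4.1 = 4.1000
  x=4: (0.171/0.341) × 1.9 = 0.9528
  x=5: (0.081/0.341) × 5.8 = 1.3777
  x=6: (0.048/0.341) × 5.3 = 0.7460
  x=7: (0.033/0.341) × 5.0 = 0.4839
  x=8: (0.019/0.341) × 2.3 = 0.1282
Sum = 4.1000 + 0.9528 + 1.3777 + 0.7460 + 0.4839 + 0.1282 = 7.7886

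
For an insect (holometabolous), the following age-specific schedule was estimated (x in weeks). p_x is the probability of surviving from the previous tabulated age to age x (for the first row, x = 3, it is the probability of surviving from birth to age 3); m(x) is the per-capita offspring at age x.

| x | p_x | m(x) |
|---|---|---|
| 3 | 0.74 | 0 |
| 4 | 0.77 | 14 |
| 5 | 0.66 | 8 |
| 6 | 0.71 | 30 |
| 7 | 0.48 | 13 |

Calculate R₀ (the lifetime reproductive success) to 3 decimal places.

Survivorship from birth: l_x = p_3·p_4·…·p_x.
  l_3 = 0.74000
  l_4 = 0.56980
  l_5 = 0.37607
  l_6 = 0.26701
  l_7 = 0.12816
R₀ = Σ l_x m(x):
  age 3: 0.74000 × 0 = 0.0000
  age 4: 0.56980 × 14 = 7.9772
  age 5: 0.37607 × 8 = 3.0086
  age 6: 0.26701 × 30 = 8.0103
  age 7: 0.12816 × 13 = 1.6661
R₀ = 0.0000 + 7.9772 + 3.0086 + 8.0103 + 1.6661 = 20.6621

20.662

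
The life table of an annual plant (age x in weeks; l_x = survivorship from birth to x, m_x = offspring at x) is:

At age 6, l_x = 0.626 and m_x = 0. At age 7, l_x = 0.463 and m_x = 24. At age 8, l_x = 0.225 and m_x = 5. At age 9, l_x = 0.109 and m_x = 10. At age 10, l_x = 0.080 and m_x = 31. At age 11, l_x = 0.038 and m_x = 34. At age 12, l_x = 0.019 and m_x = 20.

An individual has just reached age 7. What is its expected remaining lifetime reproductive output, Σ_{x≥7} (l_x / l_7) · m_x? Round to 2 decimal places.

l_7 = 0.463. Conditional survival from age 7 to x is l_x / l_7.
  x=7: (0.463/0.463) × 24 = 24.0000
  x=8: (0.225/0.463) × 5 = 2.4298
  x=9: (0.109/0.463) × 10 = 2.3542
  x=10: (0.080/0.463) × 31 = 5.3564
  x=11: (0.038/0.463) × 34 = 2.7905
  x=12: (0.019/0.463) × 20 = 0.8207
Sum = 24.0000 + 2.4298 + 2.3542 + 5.3564 + 2.7905 + 0.8207 = 37.7516

37.75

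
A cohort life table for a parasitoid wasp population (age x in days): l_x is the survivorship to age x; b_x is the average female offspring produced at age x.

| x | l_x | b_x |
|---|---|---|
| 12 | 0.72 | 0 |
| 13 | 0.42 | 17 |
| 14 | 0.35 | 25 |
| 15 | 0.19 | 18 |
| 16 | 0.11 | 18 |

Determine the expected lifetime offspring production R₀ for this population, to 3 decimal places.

R₀ = Σ l_x b_x:
  age 12: 0.72 × 0 = 0.0000
  age 13: 0.42 × 17 = 7.1400
  age 14: 0.35 × 25 = 8.7500
  age 15: 0.19 × 18 = 3.4200
  age 16: 0.11 × 18 = 1.9800
R₀ = 0.0000 + 7.1400 + 8.7500 + 3.4200 + 1.9800 = 21.2900

21.290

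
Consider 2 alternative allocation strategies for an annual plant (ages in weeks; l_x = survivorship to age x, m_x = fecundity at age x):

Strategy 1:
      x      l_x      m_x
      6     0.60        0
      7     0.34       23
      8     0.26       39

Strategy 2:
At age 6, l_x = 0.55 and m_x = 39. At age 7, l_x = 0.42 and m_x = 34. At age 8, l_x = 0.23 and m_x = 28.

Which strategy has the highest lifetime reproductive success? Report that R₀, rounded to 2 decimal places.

Strategy 1: R₀ = 0.60×0 + 0.34×23 + 0.26×39 = 17.9600
Strategy 2: R₀ = 0.55×39 + 0.42×34 + 0.23×28 = 42.1700
Highest R₀: strategy 2 with 42.1700.

42.17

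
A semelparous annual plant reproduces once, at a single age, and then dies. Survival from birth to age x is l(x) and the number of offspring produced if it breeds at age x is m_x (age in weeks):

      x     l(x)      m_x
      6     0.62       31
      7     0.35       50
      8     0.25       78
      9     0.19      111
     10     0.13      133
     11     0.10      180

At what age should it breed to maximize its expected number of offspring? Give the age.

9

Expected offspring if breeding at age x = l(x) × m_x:
  age 6: 0.62 × 31 = 19.220
  age 7: 0.35 × 50 = 17.500
  age 8: 0.25 × 78 = 19.500
  age 9: 0.19 × 111 = 21.090
  age 10: 0.13 × 133 = 17.290
  age 11: 0.10 × 180 = 18.000
Maximum at age 9 (21.090).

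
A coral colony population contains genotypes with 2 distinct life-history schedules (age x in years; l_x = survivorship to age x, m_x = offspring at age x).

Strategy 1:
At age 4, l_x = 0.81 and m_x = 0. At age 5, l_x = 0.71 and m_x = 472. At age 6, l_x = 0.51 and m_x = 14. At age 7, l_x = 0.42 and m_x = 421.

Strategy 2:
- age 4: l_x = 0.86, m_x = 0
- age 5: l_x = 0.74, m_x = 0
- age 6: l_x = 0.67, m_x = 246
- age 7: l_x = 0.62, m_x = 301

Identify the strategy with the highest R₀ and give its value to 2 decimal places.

Strategy 1: R₀ = 0.81×0 + 0.71×472 + 0.51×14 + 0.42×421 = 519.0800
Strategy 2: R₀ = 0.86×0 + 0.74×0 + 0.67×246 + 0.62×301 = 351.4400
Highest R₀: strategy 1 with 519.0800.

519.08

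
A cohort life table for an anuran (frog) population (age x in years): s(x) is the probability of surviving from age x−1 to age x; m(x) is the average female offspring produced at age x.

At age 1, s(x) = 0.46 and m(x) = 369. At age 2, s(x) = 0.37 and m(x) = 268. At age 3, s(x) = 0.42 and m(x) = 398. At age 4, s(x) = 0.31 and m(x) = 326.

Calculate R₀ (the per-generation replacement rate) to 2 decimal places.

Survivorship from birth: l_x = s_1·s_2·…·s_x.
  l_1 = 0.46000
  l_2 = 0.17020
  l_3 = 0.07148
  l_4 = 0.02216
R₀ = Σ l_x m(x):
  age 1: 0.46000 × 369 = 169.7400
  age 2: 0.17020 × 268 = 45.6136
  age 3: 0.07148 × 398 = 28.4490
  age 4: 0.02216 × 326 = 7.2242
R₀ = 169.7400 + 45.6136 + 28.4490 + 7.2242 = 251.0268

251.03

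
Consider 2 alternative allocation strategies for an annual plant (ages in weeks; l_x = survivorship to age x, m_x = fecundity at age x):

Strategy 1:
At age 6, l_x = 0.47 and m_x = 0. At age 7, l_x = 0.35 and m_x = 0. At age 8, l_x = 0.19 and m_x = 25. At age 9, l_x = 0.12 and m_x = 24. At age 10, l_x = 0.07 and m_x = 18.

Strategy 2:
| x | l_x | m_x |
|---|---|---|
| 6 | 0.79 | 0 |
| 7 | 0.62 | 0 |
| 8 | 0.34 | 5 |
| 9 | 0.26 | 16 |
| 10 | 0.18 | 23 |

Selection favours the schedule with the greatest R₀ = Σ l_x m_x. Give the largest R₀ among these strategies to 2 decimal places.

10.00

Strategy 1: R₀ = 0.47×0 + 0.35×0 + 0.19×25 + 0.12×24 + 0.07×18 = 8.8900
Strategy 2: R₀ = 0.79×0 + 0.62×0 + 0.34×5 + 0.26×16 + 0.18×23 = 10.0000
Highest R₀: strategy 2 with 10.0000.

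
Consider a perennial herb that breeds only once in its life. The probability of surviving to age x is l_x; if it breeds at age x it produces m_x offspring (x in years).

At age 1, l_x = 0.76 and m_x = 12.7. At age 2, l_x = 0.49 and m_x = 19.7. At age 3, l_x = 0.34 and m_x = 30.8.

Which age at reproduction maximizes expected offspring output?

3

Expected offspring if breeding at age x = l_x × m_x:
  age 1: 0.76 × 12.7 = 9.652
  age 2: 0.49 × 19.7 = 9.653
  age 3: 0.34 × 30.8 = 10.472
Maximum at age 3 (10.472).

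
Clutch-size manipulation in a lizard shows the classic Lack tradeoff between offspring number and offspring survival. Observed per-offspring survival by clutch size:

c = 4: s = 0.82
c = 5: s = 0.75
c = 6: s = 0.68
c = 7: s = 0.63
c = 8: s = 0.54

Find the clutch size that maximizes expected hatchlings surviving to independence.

Expected hatchlings surviving to independence = c × s(c):
  c=4: 4 × 0.82 = 3.280
  c=5: 5 × 0.75 = 3.750
  c=6: 6 × 0.68 = 4.080
  c=7: 7 × 0.63 = 4.410
  c=8: 8 × 0.54 = 4.320
Maximum at c = 7 (4.410 hatchlings surviving to independence).

7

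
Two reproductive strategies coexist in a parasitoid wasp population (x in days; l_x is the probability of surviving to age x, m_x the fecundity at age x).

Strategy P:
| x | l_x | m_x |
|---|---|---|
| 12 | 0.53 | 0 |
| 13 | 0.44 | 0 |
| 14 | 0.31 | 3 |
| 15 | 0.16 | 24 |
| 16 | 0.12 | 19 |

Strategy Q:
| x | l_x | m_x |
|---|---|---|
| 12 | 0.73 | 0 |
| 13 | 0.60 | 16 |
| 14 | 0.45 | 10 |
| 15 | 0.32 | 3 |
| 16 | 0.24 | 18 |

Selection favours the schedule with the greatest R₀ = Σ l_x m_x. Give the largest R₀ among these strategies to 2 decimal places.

Strategy P: R₀ = 0.53×0 + 0.44×0 + 0.31×3 + 0.16×24 + 0.12×19 = 7.0500
Strategy Q: R₀ = 0.73×0 + 0.60×16 + 0.45×10 + 0.32×3 + 0.24×18 = 19.3800
Highest R₀: strategy Q with 19.3800.

19.38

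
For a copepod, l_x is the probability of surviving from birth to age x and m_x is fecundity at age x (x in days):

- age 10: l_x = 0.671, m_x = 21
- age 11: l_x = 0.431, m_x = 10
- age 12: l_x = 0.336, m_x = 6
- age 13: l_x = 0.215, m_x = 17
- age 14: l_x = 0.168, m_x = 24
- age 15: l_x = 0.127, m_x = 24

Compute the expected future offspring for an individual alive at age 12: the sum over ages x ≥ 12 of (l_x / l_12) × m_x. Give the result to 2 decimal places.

37.95

l_12 = 0.336. Conditional survival from age 12 to x is l_x / l_12.
  x=12: (0.336/0.336) × 6 = 6.0000
  x=13: (0.215/0.336) × 17 = 10.8780
  x=14: (0.168/0.336) × 24 = 12.0000
  x=15: (0.127/0.336) × 24 = 9.0714
Sum = 6.0000 + 10.8780 + 12.0000 + 9.0714 = 37.9494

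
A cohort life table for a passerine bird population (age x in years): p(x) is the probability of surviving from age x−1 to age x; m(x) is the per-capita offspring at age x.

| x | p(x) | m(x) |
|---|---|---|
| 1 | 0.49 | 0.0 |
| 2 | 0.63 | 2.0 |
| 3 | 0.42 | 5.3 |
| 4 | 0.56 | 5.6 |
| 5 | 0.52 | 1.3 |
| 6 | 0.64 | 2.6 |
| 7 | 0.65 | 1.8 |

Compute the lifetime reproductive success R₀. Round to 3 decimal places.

Survivorship from birth: l_x = p_1·p_2·…·p_x.
  l_1 = 0.49000
  l_2 = 0.30870
  l_3 = 0.12965
  l_4 = 0.07261
  l_5 = 0.03776
  l_6 = 0.02416
  l_7 = 0.01571
R₀ = Σ l_x m(x):
  age 1: 0.49000 × 0.0 = 0.0000
  age 2: 0.30870 × 2.0 = 0.6174
  age 3: 0.12965 × 5.3 = 0.6871
  age 4: 0.07261 × 5.6 = 0.4066
  age 5: 0.03776 × 1.3 = 0.0491
  age 6: 0.02416 × 2.6 = 0.0628
  age 7: 0.01571 × 1.8 = 0.0283
R₀ = 0.0000 + 0.6174 + 0.6871 + 0.4066 + 0.0491 + 0.0628 + 0.0283 = 1.8513

1.851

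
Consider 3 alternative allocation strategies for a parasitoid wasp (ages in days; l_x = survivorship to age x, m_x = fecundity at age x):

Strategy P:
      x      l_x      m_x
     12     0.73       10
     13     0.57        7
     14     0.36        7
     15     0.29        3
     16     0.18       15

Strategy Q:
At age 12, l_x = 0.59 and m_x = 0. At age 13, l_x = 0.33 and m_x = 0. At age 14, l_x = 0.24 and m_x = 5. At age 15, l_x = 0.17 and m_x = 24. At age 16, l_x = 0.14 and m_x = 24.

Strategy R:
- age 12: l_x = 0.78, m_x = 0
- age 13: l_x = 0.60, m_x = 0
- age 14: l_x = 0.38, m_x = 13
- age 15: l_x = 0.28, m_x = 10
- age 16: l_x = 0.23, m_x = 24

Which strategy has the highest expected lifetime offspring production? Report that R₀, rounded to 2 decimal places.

Strategy P: R₀ = 0.73×10 + 0.57×7 + 0.36×7 + 0.29×3 + 0.18×15 = 17.3800
Strategy Q: R₀ = 0.59×0 + 0.33×0 + 0.24×5 + 0.17×24 + 0.14×24 = 8.6400
Strategy R: R₀ = 0.78×0 + 0.60×0 + 0.38×13 + 0.28×10 + 0.23×24 = 13.2600
Highest R₀: strategy P with 17.3800.

17.38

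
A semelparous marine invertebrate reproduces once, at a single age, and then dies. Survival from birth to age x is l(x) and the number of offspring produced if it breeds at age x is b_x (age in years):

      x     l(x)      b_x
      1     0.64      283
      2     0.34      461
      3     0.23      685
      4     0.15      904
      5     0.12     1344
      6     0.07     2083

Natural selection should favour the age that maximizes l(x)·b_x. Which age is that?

Expected offspring if breeding at age x = l(x) × b_x:
  age 1: 0.64 × 283 = 181.120
  age 2: 0.34 × 461 = 156.740
  age 3: 0.23 × 685 = 157.550
  age 4: 0.15 × 904 = 135.600
  age 5: 0.12 × 1344 = 161.280
  age 6: 0.07 × 2083 = 145.810
Maximum at age 1 (181.120).

1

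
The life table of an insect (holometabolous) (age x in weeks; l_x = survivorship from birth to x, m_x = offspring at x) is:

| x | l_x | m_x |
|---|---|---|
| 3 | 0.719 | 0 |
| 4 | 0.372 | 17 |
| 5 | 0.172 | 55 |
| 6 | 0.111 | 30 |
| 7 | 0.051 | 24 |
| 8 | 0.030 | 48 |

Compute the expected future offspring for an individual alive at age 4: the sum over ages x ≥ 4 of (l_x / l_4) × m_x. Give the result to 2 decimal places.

l_4 = 0.372. Conditional survival from age 4 to x is l_x / l_4.
  x=4: (0.372/0.372) × 17 = 17.0000
  x=5: (0.172/0.372) × 55 = 25.4301
  x=6: (0.111/0.372) × 30 = 8.9516
  x=7: (0.051/0.372) × 24 = 3.2903
  x=8: (0.030/0.372) × 48 = 3.8710
Sum = 17.0000 + 25.4301 + 8.9516 + 3.2903 + 3.8710 = 58.5430

58.54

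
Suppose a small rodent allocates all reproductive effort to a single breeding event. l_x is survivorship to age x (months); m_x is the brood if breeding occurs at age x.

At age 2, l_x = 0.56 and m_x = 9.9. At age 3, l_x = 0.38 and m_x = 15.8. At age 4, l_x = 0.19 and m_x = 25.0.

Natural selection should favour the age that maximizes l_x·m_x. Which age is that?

3

Expected offspring if breeding at age x = l_x × m_x:
  age 2: 0.56 × 9.9 = 5.544
  age 3: 0.38 × 15.8 = 6.004
  age 4: 0.19 × 25.0 = 4.750
Maximum at age 3 (6.004).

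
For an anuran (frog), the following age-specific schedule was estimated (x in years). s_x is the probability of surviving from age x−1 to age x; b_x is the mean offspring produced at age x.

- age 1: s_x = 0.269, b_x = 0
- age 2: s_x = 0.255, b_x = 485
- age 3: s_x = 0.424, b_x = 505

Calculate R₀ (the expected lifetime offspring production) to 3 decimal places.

Survivorship from birth: l_x = s_1·s_2·…·s_x.
  l_1 = 0.26900
  l_2 = 0.06860
  l_3 = 0.02908
R₀ = Σ l_x b_x:
  age 1: 0.26900 × 0 = 0.0000
  age 2: 0.06860 × 485 = 33.2710
  age 3: 0.02908 × 505 = 14.6854
R₀ = 0.0000 + 33.2710 + 14.6854 = 47.9564

47.956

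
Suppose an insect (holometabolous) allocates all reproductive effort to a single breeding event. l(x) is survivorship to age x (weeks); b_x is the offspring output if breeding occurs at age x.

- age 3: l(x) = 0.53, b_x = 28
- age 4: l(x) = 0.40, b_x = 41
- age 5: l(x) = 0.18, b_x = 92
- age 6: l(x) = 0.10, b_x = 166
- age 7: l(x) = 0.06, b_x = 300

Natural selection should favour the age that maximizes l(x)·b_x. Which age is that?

7

Expected offspring if breeding at age x = l(x) × b_x:
  age 3: 0.53 × 28 = 14.840
  age 4: 0.40 × 41 = 16.400
  age 5: 0.18 × 92 = 16.560
  age 6: 0.10 × 166 = 16.600
  age 7: 0.06 × 300 = 18.000
Maximum at age 7 (18.000).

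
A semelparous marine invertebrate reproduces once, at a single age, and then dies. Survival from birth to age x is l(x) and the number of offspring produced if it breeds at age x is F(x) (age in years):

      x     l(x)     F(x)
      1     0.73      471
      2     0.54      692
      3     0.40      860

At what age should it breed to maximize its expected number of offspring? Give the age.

Expected offspring if breeding at age x = l(x) × F(x):
  age 1: 0.73 × 471 = 343.830
  age 2: 0.54 × 692 = 373.680
  age 3: 0.40 × 860 = 344.000
Maximum at age 2 (373.680).

2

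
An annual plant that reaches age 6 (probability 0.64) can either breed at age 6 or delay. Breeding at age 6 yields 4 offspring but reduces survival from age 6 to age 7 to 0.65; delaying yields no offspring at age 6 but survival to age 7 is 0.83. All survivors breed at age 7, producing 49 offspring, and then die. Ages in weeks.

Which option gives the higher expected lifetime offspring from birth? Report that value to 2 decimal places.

26.03

breed at age 6: R₀ = 0.64 × (4 + 0.65 × 49) = 0.64 × 35.8500 = 22.9440
delay to age 7: R₀ = 0.64 × (0.83 × 49) = 0.64 × 40.6700 = 26.0288
Higher: delay to age 7 (26.0288).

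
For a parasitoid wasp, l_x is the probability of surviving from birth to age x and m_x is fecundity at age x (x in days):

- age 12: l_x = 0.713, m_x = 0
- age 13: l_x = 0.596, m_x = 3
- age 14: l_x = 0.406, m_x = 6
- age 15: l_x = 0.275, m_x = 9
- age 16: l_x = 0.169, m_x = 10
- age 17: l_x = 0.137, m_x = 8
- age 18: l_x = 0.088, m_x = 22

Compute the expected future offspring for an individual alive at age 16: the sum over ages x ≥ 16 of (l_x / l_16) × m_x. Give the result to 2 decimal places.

l_16 = 0.169. Conditional survival from age 16 to x is l_x / l_16.
  x=16: (0.169/0.169) × 10 = 10.0000
  x=17: (0.137/0.169) × 8 = 6.4852
  x=18: (0.088/0.169) × 22 = 11.4556
Sum = 10.0000 + 6.4852 + 11.4556 = 27.9408

27.94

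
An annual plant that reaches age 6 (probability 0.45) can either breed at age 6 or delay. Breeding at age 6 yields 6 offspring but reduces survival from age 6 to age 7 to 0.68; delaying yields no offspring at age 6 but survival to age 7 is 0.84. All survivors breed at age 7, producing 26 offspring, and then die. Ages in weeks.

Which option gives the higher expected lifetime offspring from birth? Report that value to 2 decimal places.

10.66

breed at age 6: R₀ = 0.45 × (6 + 0.68 × 26) = 0.45 × 23.6800 = 10.6560
delay to age 7: R₀ = 0.45 × (0.84 × 26) = 0.45 × 21.8400 = 9.8280
Higher: breed at age 6 (10.6560).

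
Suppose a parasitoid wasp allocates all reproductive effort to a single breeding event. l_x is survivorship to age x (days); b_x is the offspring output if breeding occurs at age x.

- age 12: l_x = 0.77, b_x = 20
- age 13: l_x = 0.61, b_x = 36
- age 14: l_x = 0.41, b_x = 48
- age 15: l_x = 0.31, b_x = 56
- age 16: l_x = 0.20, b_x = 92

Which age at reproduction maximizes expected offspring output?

Expected offspring if breeding at age x = l_x × b_x:
  age 12: 0.77 × 20 = 15.400
  age 13: 0.61 × 36 = 21.960
  age 14: 0.41 × 48 = 19.680
  age 15: 0.31 × 56 = 17.360
  age 16: 0.20 × 92 = 18.400
Maximum at age 13 (21.960).

13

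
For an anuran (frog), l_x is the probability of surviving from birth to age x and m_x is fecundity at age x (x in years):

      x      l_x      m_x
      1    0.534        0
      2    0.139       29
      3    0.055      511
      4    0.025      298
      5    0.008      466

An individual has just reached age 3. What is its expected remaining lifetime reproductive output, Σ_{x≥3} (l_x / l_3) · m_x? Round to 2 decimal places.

714.24

l_3 = 0.055. Conditional survival from age 3 to x is l_x / l_3.
  x=3: (0.055/0.055) × 511 = 511.0000
  x=4: (0.025/0.055) × 298 = 135.4545
  x=5: (0.008/0.055) × 466 = 67.7818
Sum = 511.0000 + 135.4545 + 67.7818 = 714.2364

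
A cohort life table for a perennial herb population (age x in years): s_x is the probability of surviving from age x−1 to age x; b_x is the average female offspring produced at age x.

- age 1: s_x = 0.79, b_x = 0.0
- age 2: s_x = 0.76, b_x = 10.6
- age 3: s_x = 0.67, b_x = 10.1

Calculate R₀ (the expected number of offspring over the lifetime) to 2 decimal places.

10.43

Survivorship from birth: l_x = s_1·s_2·…·s_x.
  l_1 = 0.79000
  l_2 = 0.60040
  l_3 = 0.40227
R₀ = Σ l_x b_x:
  age 1: 0.79000 × 0.0 = 0.0000
  age 2: 0.60040 × 10.6 = 6.3642
  age 3: 0.40227 × 10.1 = 4.0629
R₀ = 0.0000 + 6.3642 + 4.0629 = 10.4272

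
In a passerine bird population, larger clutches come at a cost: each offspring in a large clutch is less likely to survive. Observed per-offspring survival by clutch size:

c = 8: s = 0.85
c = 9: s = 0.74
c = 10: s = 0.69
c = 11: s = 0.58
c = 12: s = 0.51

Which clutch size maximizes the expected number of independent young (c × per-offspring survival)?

10

Expected independent young = c × s(c):
  c=8: 8 × 0.85 = 6.800
  c=9: 9 × 0.74 = 6.660
  c=10: 10 × 0.69 = 6.900
  c=11: 11 × 0.58 = 6.380
  c=12: 12 × 0.51 = 6.120
Maximum at c = 10 (6.900 independent young).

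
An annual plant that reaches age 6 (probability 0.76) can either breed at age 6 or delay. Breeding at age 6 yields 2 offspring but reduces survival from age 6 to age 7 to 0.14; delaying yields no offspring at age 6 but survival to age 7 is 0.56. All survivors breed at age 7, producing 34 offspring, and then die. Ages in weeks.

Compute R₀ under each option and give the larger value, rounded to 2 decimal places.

breed at age 6: R₀ = 0.76 × (2 + 0.14 × 34) = 0.76 × 6.7600 = 5.1376
delay to age 7: R₀ = 0.76 × (0.56 × 34) = 0.76 × 19.0400 = 14.4704
Higher: delay to age 7 (14.4704).

14.47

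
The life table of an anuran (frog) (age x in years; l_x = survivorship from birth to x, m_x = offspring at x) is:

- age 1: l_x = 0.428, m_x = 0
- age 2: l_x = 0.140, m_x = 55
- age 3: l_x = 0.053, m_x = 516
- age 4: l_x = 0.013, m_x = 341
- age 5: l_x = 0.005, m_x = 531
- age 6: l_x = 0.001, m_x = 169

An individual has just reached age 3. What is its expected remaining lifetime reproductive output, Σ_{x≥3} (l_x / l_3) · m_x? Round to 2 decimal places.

l_3 = 0.053. Conditional survival from age 3 to x is l_x / l_3.
  x=3: (0.053/0.053) × 516 = 516.0000
  x=4: (0.013/0.053) × 341 = 83.6415
  x=5: (0.005/0.053) × 531 = 50.0943
  x=6: (0.001/0.053) × 169 = 3.1887
Sum = 516.0000 + 83.6415 + 50.0943 + 3.1887 = 652.9245

652.92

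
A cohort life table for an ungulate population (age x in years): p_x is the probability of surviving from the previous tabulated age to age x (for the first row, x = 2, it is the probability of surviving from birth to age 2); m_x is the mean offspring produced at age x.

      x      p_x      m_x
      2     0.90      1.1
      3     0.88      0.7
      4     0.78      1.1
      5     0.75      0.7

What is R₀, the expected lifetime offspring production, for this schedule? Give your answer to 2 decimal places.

Survivorship from birth: l_x = p_2·p_3·…·p_x.
  l_2 = 0.90000
  l_3 = 0.79200
  l_4 = 0.61776
  l_5 = 0.46332
R₀ = Σ l_x m_x:
  age 2: 0.90000 × 1.1 = 0.9900
  age 3: 0.79200 × 0.7 = 0.5544
  age 4: 0.61776 × 1.1 = 0.6795
  age 5: 0.46332 × 0.7 = 0.3243
R₀ = 0.9900 + 0.5544 + 0.6795 + 0.3243 = 2.5483

2.55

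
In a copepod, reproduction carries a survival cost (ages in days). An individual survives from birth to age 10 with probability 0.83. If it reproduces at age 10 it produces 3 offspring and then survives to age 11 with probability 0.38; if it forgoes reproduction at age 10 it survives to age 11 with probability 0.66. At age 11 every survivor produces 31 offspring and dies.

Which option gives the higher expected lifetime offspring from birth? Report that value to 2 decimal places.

16.98

breed at age 10: R₀ = 0.83 × (3 + 0.38 × 31) = 0.83 × 14.7800 = 12.2674
delay to age 11: R₀ = 0.83 × (0.66 × 31) = 0.83 × 20.4600 = 16.9818
Higher: delay to age 11 (16.9818).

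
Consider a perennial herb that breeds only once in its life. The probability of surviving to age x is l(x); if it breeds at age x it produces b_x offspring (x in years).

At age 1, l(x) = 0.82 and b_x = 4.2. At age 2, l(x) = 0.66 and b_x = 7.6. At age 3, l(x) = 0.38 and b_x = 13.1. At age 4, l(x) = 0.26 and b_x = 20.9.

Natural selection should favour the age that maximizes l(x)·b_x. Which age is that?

Expected offspring if breeding at age x = l(x) × b_x:
  age 1: 0.82 × 4.2 = 3.444
  age 2: 0.66 × 7.6 = 5.016
  age 3: 0.38 × 13.1 = 4.978
  age 4: 0.26 × 20.9 = 5.434
Maximum at age 4 (5.434).

4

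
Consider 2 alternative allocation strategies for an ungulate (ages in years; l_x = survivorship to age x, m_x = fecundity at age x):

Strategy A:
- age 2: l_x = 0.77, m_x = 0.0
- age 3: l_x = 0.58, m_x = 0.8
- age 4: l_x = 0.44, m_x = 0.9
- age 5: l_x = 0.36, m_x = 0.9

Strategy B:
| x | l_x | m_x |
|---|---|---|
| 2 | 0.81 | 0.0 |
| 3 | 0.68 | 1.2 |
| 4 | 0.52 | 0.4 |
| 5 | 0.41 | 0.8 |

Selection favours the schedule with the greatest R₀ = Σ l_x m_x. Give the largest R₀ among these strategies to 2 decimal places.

Strategy A: R₀ = 0.77×0.0 + 0.58×0.8 + 0.44×0.9 + 0.36×0.9 = 1.1840
Strategy B: R₀ = 0.81×0.0 + 0.68×1.2 + 0.52×0.4 + 0.41×0.8 = 1.3520
Highest R₀: strategy B with 1.3520.

1.35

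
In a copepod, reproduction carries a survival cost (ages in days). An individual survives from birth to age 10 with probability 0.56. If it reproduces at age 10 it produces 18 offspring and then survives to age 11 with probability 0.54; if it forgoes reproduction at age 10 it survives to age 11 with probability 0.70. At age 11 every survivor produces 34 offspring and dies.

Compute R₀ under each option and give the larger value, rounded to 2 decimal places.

breed at age 10: R₀ = 0.56 × (18 + 0.54 × 34) = 0.56 × 36.3600 = 20.3616
delay to age 11: R₀ = 0.56 × (0.70 × 34) = 0.56 × 23.8000 = 13.3280
Higher: breed at age 10 (20.3616).

20.36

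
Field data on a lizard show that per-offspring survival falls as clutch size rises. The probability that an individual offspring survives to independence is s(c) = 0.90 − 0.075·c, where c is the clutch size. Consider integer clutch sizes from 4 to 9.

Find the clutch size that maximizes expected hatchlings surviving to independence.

6

Expected hatchlings surviving to independence = c × s(c):
  c=4: 4 × 0.600 = 2.400
  c=5: 5 × 0.525 = 2.625
  c=6: 6 × 0.450 = 2.700
  c=7: 7 × 0.375 = 2.625
  c=8: 8 × 0.300 = 2.400
  c=9: 9 × 0.225 = 2.025
Maximum at c = 6 (2.700 hatchlings surviving to independence).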